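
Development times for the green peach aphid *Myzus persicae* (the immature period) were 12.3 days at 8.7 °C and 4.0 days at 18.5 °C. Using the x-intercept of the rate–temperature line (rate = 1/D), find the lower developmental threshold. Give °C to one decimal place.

4.0 °C

Under the model K = D·(T − T_b), so D₁·(T₁ − T_b) = D₂·(T₂ − T_b).
12.3·(8.7 − T_b) = 4.0·(18.5 − T_b)
T_b = (12.3·8.7 − 4.0·18.5) / (12.3 − 4.0) = 33.01 / 8.3 = 3.977 °C ≈ 4.0 °C.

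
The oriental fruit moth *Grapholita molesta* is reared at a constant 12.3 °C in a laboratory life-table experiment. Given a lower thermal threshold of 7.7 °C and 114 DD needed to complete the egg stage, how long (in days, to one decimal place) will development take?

Daily accumulation = 12.3 − 7.7 = 4.6 DD/day.
Duration = 114 / 4.6 = 24.783 ≈ 24.8 days.

24.8 days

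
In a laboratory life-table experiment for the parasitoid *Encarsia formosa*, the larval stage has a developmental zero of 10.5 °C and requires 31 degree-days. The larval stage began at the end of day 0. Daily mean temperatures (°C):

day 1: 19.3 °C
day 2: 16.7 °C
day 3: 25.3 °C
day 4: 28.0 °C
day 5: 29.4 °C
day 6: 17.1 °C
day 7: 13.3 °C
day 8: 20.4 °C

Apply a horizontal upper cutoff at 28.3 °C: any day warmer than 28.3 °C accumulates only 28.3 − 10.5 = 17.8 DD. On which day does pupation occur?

Daily DD above 10.5 °C (capped at 17.8): 8.8, 6.2, 14.8, 17.5, 17.8, 6.6, 2.8, 9.9.
Cumulative: 8.8, 15.0, 29.8, 47.3, 65.1, 71.7, 74.5, 84.4.
The total first reaches 31 DD on day 4.

day 4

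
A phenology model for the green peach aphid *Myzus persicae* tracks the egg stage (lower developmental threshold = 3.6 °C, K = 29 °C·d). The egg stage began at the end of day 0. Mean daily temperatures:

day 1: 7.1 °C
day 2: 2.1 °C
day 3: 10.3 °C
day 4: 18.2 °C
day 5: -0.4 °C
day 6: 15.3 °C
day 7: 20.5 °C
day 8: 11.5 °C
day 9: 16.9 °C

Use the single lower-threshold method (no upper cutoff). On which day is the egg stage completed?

day 6

Daily DD above 3.6 °C: 3.5, 0.0, 6.7, 14.6, 0.0, 11.7, 16.9, 7.9, 13.3.
Cumulative: 3.5, 3.5, 10.2, 24.8, 24.8, 36.5, 53.4, 61.3, 74.6.
The total first reaches 29 DD on day 6.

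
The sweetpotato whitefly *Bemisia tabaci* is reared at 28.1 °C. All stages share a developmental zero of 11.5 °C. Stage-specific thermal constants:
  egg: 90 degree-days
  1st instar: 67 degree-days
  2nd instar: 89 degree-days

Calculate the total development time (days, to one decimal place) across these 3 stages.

14.8 days

Daily accumulation at 28.1 °C = 28.1 − 11.5 = 16.6 DD/day.
Total K = 90 + 67 + 89 = 246 DD.
Total duration = 246 / 16.6 = 14.819 ≈ 14.8 days.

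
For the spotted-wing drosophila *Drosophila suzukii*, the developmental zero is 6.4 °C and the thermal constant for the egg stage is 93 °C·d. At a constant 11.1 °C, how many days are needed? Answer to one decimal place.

Daily accumulation = 11.1 − 6.4 = 4.7 DD/day.
Duration = 93 / 4.7 = 19.787 ≈ 19.8 days.

19.8 days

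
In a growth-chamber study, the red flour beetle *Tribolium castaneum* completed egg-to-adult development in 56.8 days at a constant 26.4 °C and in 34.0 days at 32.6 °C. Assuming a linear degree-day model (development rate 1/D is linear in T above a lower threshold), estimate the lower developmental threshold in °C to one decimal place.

17.2 °C

Under the model K = D·(T − T_b), so D₁·(T₁ − T_b) = D₂·(T₂ − T_b).
56.8·(26.4 − T_b) = 34.0·(32.6 − T_b)
T_b = (56.8·26.4 − 34.0·32.6) / (56.8 − 34.0) = 391.12 / 22.8 = 17.154 °C ≈ 17.2 °C.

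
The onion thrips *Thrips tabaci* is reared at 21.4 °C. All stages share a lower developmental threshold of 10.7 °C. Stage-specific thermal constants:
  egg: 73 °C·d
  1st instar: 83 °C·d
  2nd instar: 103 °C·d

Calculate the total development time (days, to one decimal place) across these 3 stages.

Daily accumulation at 21.4 °C = 21.4 − 10.7 = 10.7 DD/day.
Total K = 73 + 83 + 103 = 259 DD.
Total duration = 259 / 10.7 = 24.206 ≈ 24.2 days.

24.2 days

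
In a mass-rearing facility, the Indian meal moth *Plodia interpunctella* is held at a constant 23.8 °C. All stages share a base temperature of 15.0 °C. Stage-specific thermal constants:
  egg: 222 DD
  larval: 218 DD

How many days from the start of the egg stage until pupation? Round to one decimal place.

50.0 days

Daily accumulation at 23.8 °C = 23.8 − 15.0 = 8.8 DD/day.
Total K = 222 + 218 = 440 DD.
Total duration = 440 / 8.8 = 50.000 ≈ 50.0 days.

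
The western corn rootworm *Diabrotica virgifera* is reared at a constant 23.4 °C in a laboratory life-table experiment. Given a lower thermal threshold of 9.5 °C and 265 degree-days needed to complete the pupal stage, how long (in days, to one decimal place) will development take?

19.1 days

Daily accumulation = 23.4 − 9.5 = 13.9 DD/day.
Duration = 265 / 13.9 = 19.065 ≈ 19.1 days.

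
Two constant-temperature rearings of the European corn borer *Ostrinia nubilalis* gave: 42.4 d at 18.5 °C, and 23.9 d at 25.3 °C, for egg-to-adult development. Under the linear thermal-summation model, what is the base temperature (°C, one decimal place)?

9.7 °C

Equal thermal constants: D₁(T₁ − T_b) = D₂(T₂ − T_b).
42.4·(18.5 − T_b) = 23.9·(25.3 − T_b)
T_b = (42.4·18.5 − 23.9·25.3) / (42.4 − 23.9) = 179.73 / 18.5 = 9.715 °C ≈ 9.7 °C.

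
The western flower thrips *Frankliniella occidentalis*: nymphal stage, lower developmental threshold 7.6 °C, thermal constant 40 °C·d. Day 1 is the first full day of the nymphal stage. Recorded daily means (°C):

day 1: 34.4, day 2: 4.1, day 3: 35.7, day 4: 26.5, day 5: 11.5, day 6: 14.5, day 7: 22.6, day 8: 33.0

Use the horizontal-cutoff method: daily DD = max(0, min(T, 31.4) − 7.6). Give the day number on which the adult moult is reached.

day 3

Daily DD above 7.6 °C (capped at 23.8): 23.8, 0.0, 23.8, 18.9, 3.9, 6.9, 15.0, 23.8.
Cumulative: 23.8, 23.8, 47.6, 66.5, 70.4, 77.3, 92.3, 116.1.
The total first reaches 40 DD on day 3.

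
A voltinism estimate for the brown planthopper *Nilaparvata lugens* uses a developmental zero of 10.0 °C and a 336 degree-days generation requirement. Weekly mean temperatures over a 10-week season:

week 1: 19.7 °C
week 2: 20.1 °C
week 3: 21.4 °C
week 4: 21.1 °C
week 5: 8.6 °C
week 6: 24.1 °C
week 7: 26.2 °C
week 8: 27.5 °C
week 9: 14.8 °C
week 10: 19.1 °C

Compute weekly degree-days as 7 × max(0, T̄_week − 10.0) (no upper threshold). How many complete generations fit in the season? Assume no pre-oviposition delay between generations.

2 generations

Weekly DD (7 × max(0, T̄ − 10.0)): 67.9, 70.7, 79.8, 77.7, 0.0, 98.7, 113.4, 122.5, 33.6, 63.7.
Season total = 728.0 DD.
Complete generations = ⌊728.0 / 336⌋ = 2.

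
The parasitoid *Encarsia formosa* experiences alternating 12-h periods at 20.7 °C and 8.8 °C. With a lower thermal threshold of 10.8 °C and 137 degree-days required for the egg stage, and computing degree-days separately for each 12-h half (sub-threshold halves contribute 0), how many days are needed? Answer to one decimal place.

27.7 days

Day half: max(0, 20.7 − 10.8) × 0.5 = 9.9 × 0.5 = 4.95 DD.
Night half: max(0, 8.8 − 10.8) × 0.5 = 0.0 × 0.5 = 0.00 DD.
Per 24 h: 4.95 DD/day.
Duration = 137 / 4.95 = 27.677 ≈ 27.7 days.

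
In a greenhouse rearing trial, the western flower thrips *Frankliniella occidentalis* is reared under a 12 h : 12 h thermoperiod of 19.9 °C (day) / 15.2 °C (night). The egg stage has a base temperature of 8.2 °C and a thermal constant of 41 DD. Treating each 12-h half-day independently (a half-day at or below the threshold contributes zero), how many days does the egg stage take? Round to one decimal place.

Day half: max(0, 19.9 − 8.2) × 0.5 = 11.7 × 0.5 = 5.85 DD.
Night half: max(0, 15.2 − 8.2) × 0.5 = 7.0 × 0.5 = 3.50 DD.
Per 24 h: 9.35 DD/day.
Duration = 41 / 9.35 = 4.385 ≈ 4.4 days.

4.4 days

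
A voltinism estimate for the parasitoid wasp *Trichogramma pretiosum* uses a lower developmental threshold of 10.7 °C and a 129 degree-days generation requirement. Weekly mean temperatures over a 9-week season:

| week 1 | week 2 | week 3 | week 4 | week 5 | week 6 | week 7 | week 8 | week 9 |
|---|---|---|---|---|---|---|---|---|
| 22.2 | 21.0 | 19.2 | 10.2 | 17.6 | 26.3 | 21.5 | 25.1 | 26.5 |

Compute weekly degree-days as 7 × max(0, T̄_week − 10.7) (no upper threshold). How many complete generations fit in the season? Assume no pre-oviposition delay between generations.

5 generations

Weekly DD (7 × max(0, T̄ − 10.7)): 80.5, 72.1, 59.5, 0.0, 48.3, 109.2, 75.6, 100.8, 110.6.
Season total = 656.6 DD.
Complete generations = ⌊656.6 / 129⌋ = 5.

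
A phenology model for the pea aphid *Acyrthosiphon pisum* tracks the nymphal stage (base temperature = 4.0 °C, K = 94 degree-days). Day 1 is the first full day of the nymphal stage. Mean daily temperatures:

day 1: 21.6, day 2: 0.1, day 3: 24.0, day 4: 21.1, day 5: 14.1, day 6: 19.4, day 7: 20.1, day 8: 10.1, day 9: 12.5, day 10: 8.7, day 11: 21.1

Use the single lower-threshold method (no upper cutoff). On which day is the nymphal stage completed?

day 7

Daily DD above 4.0 °C: 17.6, 0.0, 20.0, 17.1, 10.1, 15.4, 16.1, 6.1, 8.5, 4.7, 17.1.
Cumulative: 17.6, 17.6, 37.6, 54.7, 64.8, 80.2, 96.3, 102.4, 110.9, 115.6, 132.7.
The total first reaches 94 DD on day 7.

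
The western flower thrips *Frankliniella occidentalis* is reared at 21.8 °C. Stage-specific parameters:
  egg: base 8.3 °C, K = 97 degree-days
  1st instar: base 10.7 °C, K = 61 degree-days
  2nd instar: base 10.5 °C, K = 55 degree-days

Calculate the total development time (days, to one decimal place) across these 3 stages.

17.5 days

egg: 97 / (21.8 − 8.3) = 97 / 13.5 = 7.185 d.
1st instar: 61 / (21.8 − 10.7) = 61 / 11.1 = 5.495 d.
2nd instar: 55 / (21.8 − 10.5) = 55 / 11.3 = 4.867 d.
Sum = 17.548 ≈ 17.5 days.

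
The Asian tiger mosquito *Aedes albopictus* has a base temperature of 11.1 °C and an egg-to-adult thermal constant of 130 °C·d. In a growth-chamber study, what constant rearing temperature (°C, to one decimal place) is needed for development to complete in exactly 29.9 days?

Required daily accumulation = 130 / 29.9 = 4.348 DD/day.
T = T_base + 4.348 = 11.1 + 4.348 = 15.448 ≈ 15.4 °C.

15.4 °C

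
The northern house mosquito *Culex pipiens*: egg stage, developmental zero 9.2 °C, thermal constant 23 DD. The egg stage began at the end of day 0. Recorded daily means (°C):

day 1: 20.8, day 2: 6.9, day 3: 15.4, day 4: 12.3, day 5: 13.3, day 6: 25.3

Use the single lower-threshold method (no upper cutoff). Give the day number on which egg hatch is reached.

day 5

Daily DD above 9.2 °C: 11.6, 0.0, 6.2, 3.1, 4.1, 16.1.
Cumulative: 11.6, 11.6, 17.8, 20.9, 25.0, 41.1.
The total first reaches 23 DD on day 5.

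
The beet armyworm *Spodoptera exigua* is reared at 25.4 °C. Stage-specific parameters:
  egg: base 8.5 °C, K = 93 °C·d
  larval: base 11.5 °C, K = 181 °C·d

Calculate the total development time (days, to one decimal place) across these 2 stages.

egg: 93 / (25.4 − 8.5) = 93 / 16.9 = 5.503 d.
larval: 181 / (25.4 − 11.5) = 181 / 13.9 = 13.022 d.
Sum = 18.525 ≈ 18.5 days.

18.5 days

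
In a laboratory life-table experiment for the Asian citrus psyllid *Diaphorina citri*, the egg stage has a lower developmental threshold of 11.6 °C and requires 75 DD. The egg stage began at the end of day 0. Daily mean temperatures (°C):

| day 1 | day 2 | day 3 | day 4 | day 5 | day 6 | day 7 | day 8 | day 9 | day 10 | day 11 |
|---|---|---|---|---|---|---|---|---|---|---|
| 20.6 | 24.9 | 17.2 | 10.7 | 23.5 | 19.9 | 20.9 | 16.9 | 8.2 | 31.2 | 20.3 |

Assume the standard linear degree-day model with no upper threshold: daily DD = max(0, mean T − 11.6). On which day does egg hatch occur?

Daily DD above 11.6 °C: 9.0, 13.3, 5.6, 0.0, 11.9, 8.3, 9.3, 5.3, 0.0, 19.6, 8.7.
Cumulative: 9.0, 22.3, 27.9, 27.9, 39.8, 48.1, 57.4, 62.7, 62.7, 82.3, 91.0.
The total first reaches 75 DD on day 10.

day 10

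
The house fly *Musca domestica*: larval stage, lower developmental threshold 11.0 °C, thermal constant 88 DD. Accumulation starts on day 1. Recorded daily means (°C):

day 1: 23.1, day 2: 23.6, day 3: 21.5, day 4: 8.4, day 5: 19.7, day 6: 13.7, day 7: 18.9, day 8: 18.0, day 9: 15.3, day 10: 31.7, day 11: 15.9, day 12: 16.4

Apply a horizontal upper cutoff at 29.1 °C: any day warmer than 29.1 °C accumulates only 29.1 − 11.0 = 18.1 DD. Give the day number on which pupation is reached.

day 11

Daily DD above 11.0 °C (capped at 18.1): 12.1, 12.6, 10.5, 0.0, 8.7, 2.7, 7.9, 7.0, 4.3, 18.1, 4.9, 5.4.
Cumulative: 12.1, 24.7, 35.2, 35.2, 43.9, 46.6, 54.5, 61.5, 65.8, 83.9, 88.8, 94.2.
The total first reaches 88 DD on day 11.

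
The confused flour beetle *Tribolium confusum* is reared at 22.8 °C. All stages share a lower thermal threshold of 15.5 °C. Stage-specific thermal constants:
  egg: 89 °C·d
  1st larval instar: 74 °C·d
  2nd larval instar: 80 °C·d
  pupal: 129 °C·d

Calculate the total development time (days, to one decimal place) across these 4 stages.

Daily accumulation at 22.8 °C = 22.8 − 15.5 = 7.3 DD/day.
Total K = 89 + 74 + 80 + 129 = 372 DD.
Total duration = 372 / 7.3 = 50.959 ≈ 51.0 days.

51.0 days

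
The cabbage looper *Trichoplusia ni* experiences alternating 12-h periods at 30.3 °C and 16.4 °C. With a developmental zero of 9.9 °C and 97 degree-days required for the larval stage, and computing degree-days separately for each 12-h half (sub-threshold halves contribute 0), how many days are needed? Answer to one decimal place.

Day half: max(0, 30.3 − 9.9) × 0.5 = 20.4 × 0.5 = 10.20 DD.
Night half: max(0, 16.4 − 9.9) × 0.5 = 6.5 × 0.5 = 3.25 DD.
Per 24 h: 13.45 DD/day.
Duration = 97 / 13.45 = 7.212 ≈ 7.2 days.

7.2 days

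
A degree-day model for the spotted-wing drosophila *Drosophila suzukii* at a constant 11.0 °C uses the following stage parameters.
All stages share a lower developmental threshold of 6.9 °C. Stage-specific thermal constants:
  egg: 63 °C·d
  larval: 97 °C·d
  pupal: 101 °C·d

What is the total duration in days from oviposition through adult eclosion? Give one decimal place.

63.7 days

Daily accumulation at 11.0 °C = 11.0 − 6.9 = 4.1 DD/day.
Total K = 63 + 97 + 101 = 261 DD.
Total duration = 261 / 4.1 = 63.659 ≈ 63.7 days.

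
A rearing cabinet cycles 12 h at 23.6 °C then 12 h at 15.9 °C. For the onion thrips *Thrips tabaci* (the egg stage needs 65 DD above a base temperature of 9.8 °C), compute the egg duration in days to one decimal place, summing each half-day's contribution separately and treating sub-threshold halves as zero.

Day half: max(0, 23.6 − 9.8) × 0.5 = 13.8 × 0.5 = 6.90 DD.
Night half: max(0, 15.9 − 9.8) × 0.5 = 6.1 × 0.5 = 3.05 DD.
Per 24 h: 9.95 DD/day.
Duration = 65 / 9.95 = 6.533 ≈ 6.5 days.

6.5 days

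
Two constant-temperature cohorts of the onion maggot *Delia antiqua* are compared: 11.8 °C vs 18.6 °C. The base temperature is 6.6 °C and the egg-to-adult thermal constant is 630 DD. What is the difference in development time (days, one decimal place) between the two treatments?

68.7 days

At 11.8 °C: 630 / (11.8 − 6.6) = 630 / 5.2 = 121.154 d.
At 18.6 °C: 630 / (18.6 − 6.6) = 630 / 12.0 = 52.500 d.
Difference = |121.154 − 52.500| = 68.654 ≈ 68.7 days.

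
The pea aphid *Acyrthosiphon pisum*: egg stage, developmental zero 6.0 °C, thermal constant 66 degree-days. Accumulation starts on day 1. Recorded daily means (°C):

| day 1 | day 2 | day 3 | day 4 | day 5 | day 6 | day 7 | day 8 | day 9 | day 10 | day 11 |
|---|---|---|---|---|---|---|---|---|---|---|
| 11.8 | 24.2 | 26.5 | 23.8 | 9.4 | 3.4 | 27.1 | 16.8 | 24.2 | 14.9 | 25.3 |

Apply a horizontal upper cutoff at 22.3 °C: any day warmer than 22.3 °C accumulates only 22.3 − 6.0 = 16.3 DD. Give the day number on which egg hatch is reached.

Daily DD above 6.0 °C (capped at 16.3): 5.8, 16.3, 16.3, 16.3, 3.4, 0.0, 16.3, 10.8, 16.3, 8.9, 16.3.
Cumulative: 5.8, 22.1, 38.4, 54.7, 58.1, 58.1, 74.4, 85.2, 101.5, 110.4, 126.7.
The total first reaches 66 DD on day 7.

day 7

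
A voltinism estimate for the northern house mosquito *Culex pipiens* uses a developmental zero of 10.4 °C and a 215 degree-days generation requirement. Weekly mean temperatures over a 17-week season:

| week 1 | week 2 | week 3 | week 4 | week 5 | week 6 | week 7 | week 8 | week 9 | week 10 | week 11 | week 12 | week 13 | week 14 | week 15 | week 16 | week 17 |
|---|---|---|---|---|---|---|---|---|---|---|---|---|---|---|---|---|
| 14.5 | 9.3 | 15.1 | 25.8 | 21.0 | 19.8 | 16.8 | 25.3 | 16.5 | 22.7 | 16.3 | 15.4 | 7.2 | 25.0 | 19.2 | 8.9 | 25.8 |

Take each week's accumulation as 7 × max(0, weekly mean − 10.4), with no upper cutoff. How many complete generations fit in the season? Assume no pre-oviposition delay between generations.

Weekly DD (7 × max(0, T̄ − 10.4)): 28.7, 0.0, 32.9, 107.8, 74.2, 65.8, 44.8, 104.3, 42.7, 86.1, 41.3, 35.0, 0.0, 102.2, 61.6, 0.0, 107.8.
Season total = 935.2 DD.
Complete generations = ⌊935.2 / 215⌋ = 4.

4 generations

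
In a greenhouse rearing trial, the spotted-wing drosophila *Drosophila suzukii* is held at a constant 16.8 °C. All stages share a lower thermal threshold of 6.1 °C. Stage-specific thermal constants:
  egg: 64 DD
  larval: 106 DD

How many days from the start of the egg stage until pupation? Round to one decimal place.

15.9 days

Daily accumulation at 16.8 °C = 16.8 − 6.1 = 10.7 DD/day.
Total K = 64 + 106 = 170 DD.
Total duration = 170 / 10.7 = 15.888 ≈ 15.9 days.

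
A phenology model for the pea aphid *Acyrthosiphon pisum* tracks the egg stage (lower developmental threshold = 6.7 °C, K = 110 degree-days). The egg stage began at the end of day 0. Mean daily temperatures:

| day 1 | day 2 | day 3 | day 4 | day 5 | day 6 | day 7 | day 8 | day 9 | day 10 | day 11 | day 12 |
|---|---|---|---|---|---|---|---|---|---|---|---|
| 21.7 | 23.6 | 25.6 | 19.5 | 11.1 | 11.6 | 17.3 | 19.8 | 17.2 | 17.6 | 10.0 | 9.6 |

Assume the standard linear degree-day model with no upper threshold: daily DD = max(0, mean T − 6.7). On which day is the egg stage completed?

day 10

Daily DD above 6.7 °C: 15.0, 16.9, 18.9, 12.8, 4.4, 4.9, 10.6, 13.1, 10.5, 10.9, 3.3, 2.9.
Cumulative: 15.0, 31.9, 50.8, 63.6, 68.0, 72.9, 83.5, 96.6, 107.1, 118.0, 121.3, 124.2.
The total first reaches 110 DD on day 10.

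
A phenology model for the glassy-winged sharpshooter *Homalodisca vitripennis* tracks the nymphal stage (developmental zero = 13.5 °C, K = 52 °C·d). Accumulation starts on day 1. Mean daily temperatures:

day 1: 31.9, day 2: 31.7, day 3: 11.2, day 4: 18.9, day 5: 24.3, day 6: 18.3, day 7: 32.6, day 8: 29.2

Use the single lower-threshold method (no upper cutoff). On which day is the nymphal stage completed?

Daily DD above 13.5 °C: 18.4, 18.2, 0.0, 5.4, 10.8, 4.8, 19.1, 15.7.
Cumulative: 18.4, 36.6, 36.6, 42.0, 52.8, 57.6, 76.7, 92.4.
The total first reaches 52 DD on day 5.

day 5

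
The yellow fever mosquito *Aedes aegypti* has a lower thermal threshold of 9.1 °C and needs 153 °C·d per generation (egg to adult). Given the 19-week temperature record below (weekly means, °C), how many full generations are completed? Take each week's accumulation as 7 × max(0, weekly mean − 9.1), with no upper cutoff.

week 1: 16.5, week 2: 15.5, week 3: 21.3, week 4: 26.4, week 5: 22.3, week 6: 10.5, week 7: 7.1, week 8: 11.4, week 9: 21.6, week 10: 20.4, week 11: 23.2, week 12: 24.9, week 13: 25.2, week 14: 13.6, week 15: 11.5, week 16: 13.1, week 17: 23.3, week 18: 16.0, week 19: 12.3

7 generations

Weekly DD (7 × max(0, T̄ − 9.1)): 51.8, 44.8, 85.4, 121.1, 92.4, 9.8, 0.0, 16.1, 87.5, 79.1, 98.7, 110.6, 112.7, 31.5, 16.8, 28.0, 99.4, 48.3, 22.4.
Season total = 1156.4 DD.
Complete generations = ⌊1156.4 / 153⌋ = 7.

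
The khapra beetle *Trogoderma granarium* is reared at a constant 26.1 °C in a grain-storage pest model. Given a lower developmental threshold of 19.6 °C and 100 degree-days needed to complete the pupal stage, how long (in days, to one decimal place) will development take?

15.4 days

Daily accumulation = 26.1 − 19.6 = 6.5 DD/day.
Duration = 100 / 6.5 = 15.385 ≈ 15.4 days.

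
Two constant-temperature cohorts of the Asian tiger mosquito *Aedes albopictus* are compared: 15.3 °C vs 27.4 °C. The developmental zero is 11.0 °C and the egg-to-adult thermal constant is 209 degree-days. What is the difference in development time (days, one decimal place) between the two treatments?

At 15.3 °C: 209 / (15.3 − 11.0) = 209 / 4.3 = 48.605 d.
At 27.4 °C: 209 / (27.4 − 11.0) = 209 / 16.4 = 12.744 d.
Difference = |48.605 − 12.744| = 35.861 ≈ 35.9 days.

35.9 days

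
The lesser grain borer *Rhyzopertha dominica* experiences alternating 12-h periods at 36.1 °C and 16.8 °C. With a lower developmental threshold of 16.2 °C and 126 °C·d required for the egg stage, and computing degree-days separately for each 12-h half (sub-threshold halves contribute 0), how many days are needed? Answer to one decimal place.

Day half: max(0, 36.1 − 16.2) × 0.5 = 19.9 × 0.5 = 9.95 DD.
Night half: max(0, 16.8 − 16.2) × 0.5 = 0.6 × 0.5 = 0.30 DD.
Per 24 h: 10.25 DD/day.
Duration = 126 / 10.25 = 12.293 ≈ 12.3 days.

12.3 days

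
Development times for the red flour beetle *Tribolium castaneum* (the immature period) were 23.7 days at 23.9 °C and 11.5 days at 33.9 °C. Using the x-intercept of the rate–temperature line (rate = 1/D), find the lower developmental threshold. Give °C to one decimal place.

Under the model K = D·(T − T_b), so D₁·(T₁ − T_b) = D₂·(T₂ − T_b).
23.7·(23.9 − T_b) = 11.5·(33.9 − T_b)
T_b = (23.7·23.9 − 11.5·33.9) / (23.7 − 11.5) = 176.58 / 12.2 = 14.474 °C ≈ 14.5 °C.

14.5 °C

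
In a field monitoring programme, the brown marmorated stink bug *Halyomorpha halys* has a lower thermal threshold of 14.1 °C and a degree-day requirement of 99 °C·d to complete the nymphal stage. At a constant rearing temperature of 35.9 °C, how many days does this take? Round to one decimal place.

Daily accumulation = 35.9 − 14.1 = 21.8 DD/day.
Duration = 99 / 21.8 = 4.541 ≈ 4.5 days.

4.5 days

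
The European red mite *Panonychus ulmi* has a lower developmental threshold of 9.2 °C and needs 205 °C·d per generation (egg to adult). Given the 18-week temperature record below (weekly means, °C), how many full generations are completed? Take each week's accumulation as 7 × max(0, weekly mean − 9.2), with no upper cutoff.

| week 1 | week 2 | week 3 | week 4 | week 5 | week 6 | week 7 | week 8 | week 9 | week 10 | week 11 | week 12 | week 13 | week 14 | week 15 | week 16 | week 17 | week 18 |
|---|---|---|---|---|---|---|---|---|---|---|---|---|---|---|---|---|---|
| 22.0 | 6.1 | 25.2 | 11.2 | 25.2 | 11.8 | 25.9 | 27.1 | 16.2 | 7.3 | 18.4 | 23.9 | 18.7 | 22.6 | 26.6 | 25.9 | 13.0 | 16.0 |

Weekly DD (7 × max(0, T̄ − 9.2)): 89.6, 0.0, 112.0, 14.0, 112.0, 18.2, 116.9, 125.3, 49.0, 0.0, 64.4, 102.9, 66.5, 93.8, 121.8, 116.9, 26.6, 47.6.
Season total = 1277.5 DD.
Complete generations = ⌊1277.5 / 205⌋ = 6.

6 generations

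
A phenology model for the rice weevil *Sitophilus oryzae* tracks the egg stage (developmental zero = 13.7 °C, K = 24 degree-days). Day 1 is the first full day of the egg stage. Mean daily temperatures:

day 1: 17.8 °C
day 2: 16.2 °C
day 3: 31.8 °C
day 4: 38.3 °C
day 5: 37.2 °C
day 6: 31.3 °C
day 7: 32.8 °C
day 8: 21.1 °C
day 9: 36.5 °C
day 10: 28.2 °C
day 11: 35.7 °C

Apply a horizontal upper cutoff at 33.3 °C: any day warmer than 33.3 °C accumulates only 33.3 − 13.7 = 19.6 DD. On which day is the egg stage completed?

Daily DD above 13.7 °C (capped at 19.6): 4.1, 2.5, 18.1, 19.6, 19.6, 17.6, 19.1, 7.4, 19.6, 14.5, 19.6.
Cumulative: 4.1, 6.6, 24.7, 44.3, 63.9, 81.5, 100.6, 108.0, 127.6, 142.1, 161.7.
The total first reaches 24 DD on day 3.

day 3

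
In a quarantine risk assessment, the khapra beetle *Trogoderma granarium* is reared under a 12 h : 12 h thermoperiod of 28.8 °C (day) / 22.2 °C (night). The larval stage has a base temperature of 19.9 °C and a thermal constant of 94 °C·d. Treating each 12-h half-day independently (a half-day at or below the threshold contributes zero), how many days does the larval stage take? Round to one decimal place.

Day half: max(0, 28.8 − 19.9) × 0.5 = 8.9 × 0.5 = 4.45 DD.
Night half: max(0, 22.2 − 19.9) × 0.5 = 2.3 × 0.5 = 1.15 DD.
Per 24 h: 5.60 DD/day.
Duration = 94 / 5.60 = 16.786 ≈ 16.8 days.

16.8 days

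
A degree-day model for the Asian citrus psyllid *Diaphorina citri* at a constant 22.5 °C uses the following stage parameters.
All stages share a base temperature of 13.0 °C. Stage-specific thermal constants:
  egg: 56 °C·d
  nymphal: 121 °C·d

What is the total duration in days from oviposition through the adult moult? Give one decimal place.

Daily accumulation at 22.5 °C = 22.5 − 13.0 = 9.5 DD/day.
Total K = 56 + 121 = 177 DD.
Total duration = 177 / 9.5 = 18.632 ≈ 18.6 days.

18.6 days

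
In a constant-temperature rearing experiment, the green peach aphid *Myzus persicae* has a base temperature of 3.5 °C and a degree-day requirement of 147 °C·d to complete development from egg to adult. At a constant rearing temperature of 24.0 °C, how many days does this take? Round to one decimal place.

7.2 days

Daily accumulation = 24.0 − 3.5 = 20.5 DD/day.
Duration = 147 / 20.5 = 7.171 ≈ 7.2 days.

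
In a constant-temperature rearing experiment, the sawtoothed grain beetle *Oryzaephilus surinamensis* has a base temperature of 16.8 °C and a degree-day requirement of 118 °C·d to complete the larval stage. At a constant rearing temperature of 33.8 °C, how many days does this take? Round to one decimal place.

Daily accumulation = 33.8 − 16.8 = 17.0 DD/day.
Duration = 118 / 17.0 = 6.941 ≈ 6.9 days.

6.9 days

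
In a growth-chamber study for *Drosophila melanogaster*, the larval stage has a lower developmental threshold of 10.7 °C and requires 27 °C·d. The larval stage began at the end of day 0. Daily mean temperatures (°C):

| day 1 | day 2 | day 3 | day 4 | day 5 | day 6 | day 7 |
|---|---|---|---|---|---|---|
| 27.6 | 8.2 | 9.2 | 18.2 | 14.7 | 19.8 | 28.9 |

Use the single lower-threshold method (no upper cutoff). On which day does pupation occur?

Daily DD above 10.7 °C: 16.9, 0.0, 0.0, 7.5, 4.0, 9.1, 18.2.
Cumulative: 16.9, 16.9, 16.9, 24.4, 28.4, 37.5, 55.7.
The total first reaches 27 DD on day 5.

day 5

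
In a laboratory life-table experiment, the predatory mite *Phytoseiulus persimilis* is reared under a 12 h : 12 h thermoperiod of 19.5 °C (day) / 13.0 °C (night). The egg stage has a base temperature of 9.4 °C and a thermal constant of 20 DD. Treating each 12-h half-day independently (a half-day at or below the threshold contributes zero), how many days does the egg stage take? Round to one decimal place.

Day half: max(0, 19.5 − 9.4) × 0.5 = 10.1 × 0.5 = 5.05 DD.
Night half: max(0, 13.0 − 9.4) × 0.5 = 3.6 × 0.5 = 1.80 DD.
Per 24 h: 6.85 DD/day.
Duration = 20 / 6.85 = 2.920 ≈ 2.9 days.

2.9 days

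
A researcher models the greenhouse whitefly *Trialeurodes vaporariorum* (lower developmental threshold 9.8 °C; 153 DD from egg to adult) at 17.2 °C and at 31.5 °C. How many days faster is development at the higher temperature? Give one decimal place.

At 17.2 °C: 153 / (17.2 − 9.8) = 153 / 7.4 = 20.676 d.
At 31.5 °C: 153 / (31.5 − 9.8) = 153 / 21.7 = 7.051 d.
Difference = |20.676 − 7.051| = 13.625 ≈ 13.6 days.

13.6 days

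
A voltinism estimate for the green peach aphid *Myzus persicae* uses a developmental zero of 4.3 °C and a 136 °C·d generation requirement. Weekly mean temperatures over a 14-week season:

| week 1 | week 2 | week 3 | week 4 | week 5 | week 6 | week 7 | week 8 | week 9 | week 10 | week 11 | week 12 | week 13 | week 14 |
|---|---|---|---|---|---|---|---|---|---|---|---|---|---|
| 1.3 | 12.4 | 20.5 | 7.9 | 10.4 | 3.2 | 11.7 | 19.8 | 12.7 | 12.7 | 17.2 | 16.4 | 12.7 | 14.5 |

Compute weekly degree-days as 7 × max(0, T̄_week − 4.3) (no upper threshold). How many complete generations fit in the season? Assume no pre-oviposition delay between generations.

6 generations

Weekly DD (7 × max(0, T̄ − 4.3)): 0.0, 56.7, 113.4, 25.2, 42.7, 0.0, 51.8, 108.5, 58.8, 58.8, 90.3, 84.7, 58.8, 71.4.
Season total = 821.1 DD.
Complete generations = ⌊821.1 / 136⌋ = 6.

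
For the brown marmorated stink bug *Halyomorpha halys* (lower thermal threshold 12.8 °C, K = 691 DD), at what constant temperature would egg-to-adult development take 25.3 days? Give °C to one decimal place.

40.1 °C

Required daily accumulation = 691 / 25.3 = 27.312 DD/day.
T = T_base + 27.312 = 12.8 + 27.312 = 40.112 ≈ 40.1 °C.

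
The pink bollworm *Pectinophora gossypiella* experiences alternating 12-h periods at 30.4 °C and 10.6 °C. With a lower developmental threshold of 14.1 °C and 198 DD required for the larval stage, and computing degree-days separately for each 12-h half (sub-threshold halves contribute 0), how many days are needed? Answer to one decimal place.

Day half: max(0, 30.4 − 14.1) × 0.5 = 16.3 × 0.5 = 8.15 DD.
Night half: max(0, 10.6 − 14.1) × 0.5 = 0.0 × 0.5 = 0.00 DD.
Per 24 h: 8.15 DD/day.
Duration = 198 / 8.15 = 24.294 ≈ 24.3 days.

24.3 days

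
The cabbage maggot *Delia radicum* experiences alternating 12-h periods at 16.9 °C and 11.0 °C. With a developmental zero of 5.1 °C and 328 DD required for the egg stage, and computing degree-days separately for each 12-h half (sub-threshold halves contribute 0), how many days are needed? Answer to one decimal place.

Day half: max(0, 16.9 − 5.1) × 0.5 = 11.8 × 0.5 = 5.90 DD.
Night half: max(0, 11.0 − 5.1) × 0.5 = 5.9 × 0.5 = 2.95 DD.
Per 24 h: 8.85 DD/day.
Duration = 328 / 8.85 = 37.062 ≈ 37.1 days.

37.1 days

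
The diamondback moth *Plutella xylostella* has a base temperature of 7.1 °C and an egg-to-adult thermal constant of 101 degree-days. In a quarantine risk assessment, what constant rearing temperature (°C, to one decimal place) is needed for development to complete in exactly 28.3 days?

10.7 °C

Required daily accumulation = 101 / 28.3 = 3.569 DD/day.
T = T_base + 3.569 = 7.1 + 3.569 = 10.669 ≈ 10.7 °C.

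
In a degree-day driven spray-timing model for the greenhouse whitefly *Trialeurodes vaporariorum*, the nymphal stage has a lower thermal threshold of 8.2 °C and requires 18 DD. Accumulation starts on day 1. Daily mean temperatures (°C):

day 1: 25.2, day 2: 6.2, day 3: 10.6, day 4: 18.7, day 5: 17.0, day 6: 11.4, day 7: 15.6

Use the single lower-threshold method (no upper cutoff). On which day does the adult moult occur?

day 3

Daily DD above 8.2 °C: 17.0, 0.0, 2.4, 10.5, 8.8, 3.2, 7.4.
Cumulative: 17.0, 17.0, 19.4, 29.9, 38.7, 41.9, 49.3.
The total first reaches 18 DD on day 3.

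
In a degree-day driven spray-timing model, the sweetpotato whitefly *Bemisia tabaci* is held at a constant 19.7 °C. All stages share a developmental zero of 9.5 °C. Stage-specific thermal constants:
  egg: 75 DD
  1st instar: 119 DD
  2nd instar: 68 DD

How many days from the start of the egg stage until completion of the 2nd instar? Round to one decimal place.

Daily accumulation at 19.7 °C = 19.7 − 9.5 = 10.2 DD/day.
Total K = 75 + 119 + 68 = 262 DD.
Total duration = 262 / 10.2 = 25.686 ≈ 25.7 days.

25.7 days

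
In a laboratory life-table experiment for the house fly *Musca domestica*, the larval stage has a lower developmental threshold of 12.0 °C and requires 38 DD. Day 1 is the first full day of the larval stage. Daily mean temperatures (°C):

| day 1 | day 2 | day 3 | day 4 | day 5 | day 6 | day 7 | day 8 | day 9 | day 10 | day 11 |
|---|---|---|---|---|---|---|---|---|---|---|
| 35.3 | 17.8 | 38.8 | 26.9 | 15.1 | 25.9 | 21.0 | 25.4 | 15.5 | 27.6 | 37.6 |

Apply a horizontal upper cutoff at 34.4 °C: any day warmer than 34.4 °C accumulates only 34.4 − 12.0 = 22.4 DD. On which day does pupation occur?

Daily DD above 12.0 °C (capped at 22.4): 22.4, 5.8, 22.4, 14.9, 3.1, 13.9, 9.0, 13.4, 3.5, 15.6, 22.4.
Cumulative: 22.4, 28.2, 50.6, 65.5, 68.6, 82.5, 91.5, 104.9, 108.4, 124.0, 146.4.
The total first reaches 38 DD on day 3.

day 3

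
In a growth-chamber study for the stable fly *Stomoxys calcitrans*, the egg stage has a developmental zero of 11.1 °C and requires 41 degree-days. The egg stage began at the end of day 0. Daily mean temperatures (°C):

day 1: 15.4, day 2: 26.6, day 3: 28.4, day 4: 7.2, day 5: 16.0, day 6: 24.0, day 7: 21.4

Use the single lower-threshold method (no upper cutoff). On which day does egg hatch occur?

Daily DD above 11.1 °C: 4.3, 15.5, 17.3, 0.0, 4.9, 12.9, 10.3.
Cumulative: 4.3, 19.8, 37.1, 37.1, 42.0, 54.9, 65.2.
The total first reaches 41 DD on day 5.

day 5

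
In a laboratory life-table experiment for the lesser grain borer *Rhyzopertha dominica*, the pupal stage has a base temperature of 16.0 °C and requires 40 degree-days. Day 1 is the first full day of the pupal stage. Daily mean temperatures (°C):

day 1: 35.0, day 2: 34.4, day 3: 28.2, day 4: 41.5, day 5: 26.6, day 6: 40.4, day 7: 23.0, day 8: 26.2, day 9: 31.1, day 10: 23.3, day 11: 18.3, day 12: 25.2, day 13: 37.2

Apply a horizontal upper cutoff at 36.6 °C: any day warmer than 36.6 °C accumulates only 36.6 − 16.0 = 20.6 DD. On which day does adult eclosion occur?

Daily DD above 16.0 °C (capped at 20.6): 19.0, 18.4, 12.2, 20.6, 10.6, 20.6, 7.0, 10.2, 15.1, 7.3, 2.3, 9.2, 20.6.
Cumulative: 19.0, 37.4, 49.6, 70.2, 80.8, 101.4, 108.4, 118.6, 133.7, 141.0, 143.3, 152.5, 173.1.
The total first reaches 40 DD on day 3.

day 3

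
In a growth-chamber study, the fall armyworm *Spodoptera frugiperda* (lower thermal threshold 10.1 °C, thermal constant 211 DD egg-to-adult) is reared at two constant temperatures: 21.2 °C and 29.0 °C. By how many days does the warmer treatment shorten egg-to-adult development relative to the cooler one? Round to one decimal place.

7.8 days

At 21.2 °C: 211 / (21.2 − 10.1) = 211 / 11.1 = 19.009 d.
At 29.0 °C: 211 / (29.0 − 10.1) = 211 / 18.9 = 11.164 d.
Difference = |19.009 − 11.164| = 7.845 ≈ 7.8 days.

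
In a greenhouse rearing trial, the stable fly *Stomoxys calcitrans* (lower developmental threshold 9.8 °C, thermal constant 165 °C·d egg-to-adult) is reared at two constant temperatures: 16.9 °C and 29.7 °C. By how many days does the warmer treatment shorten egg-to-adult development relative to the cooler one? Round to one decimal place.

At 16.9 °C: 165 / (16.9 − 9.8) = 165 / 7.1 = 23.239 d.
At 29.7 °C: 165 / (29.7 − 9.8) = 165 / 19.9 = 8.291 d.
Difference = |23.239 − 8.291| = 14.948 ≈ 14.9 days.

14.9 days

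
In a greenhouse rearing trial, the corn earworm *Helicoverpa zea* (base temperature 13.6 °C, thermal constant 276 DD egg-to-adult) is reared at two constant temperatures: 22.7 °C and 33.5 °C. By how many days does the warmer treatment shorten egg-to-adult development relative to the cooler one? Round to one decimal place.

16.5 days

At 22.7 °C: 276 / (22.7 − 13.6) = 276 / 9.1 = 30.330 d.
At 33.5 °C: 276 / (33.5 − 13.6) = 276 / 19.9 = 13.869 d.
Difference = |30.330 − 13.869| = 16.460 ≈ 16.5 days.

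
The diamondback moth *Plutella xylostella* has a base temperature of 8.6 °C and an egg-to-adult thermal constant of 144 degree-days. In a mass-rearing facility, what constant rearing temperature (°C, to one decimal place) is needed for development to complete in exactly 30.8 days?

Required daily accumulation = 144 / 30.8 = 4.675 DD/day.
T = T_base + 4.675 = 8.6 + 4.675 = 13.275 ≈ 13.3 °C.

13.3 °C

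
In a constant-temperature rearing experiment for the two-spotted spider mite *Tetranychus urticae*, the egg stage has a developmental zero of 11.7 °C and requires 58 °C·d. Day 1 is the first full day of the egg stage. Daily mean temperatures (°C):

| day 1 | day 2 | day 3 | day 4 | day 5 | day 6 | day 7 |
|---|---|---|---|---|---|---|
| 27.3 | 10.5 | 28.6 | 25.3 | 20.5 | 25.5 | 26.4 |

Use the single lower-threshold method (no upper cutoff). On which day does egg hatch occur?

day 6

Daily DD above 11.7 °C: 15.6, 0.0, 16.9, 13.6, 8.8, 13.8, 14.7.
Cumulative: 15.6, 15.6, 32.5, 46.1, 54.9, 68.7, 83.4.
The total first reaches 58 DD on day 6.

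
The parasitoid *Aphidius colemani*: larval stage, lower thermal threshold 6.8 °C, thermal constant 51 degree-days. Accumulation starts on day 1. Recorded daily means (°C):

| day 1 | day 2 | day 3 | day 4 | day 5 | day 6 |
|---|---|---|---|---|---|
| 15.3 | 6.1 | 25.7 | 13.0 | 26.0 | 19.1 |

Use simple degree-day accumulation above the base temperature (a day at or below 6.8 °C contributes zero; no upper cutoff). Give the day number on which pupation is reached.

Daily DD above 6.8 °C: 8.5, 0.0, 18.9, 6.2, 19.2, 12.3.
Cumulative: 8.5, 8.5, 27.4, 33.6, 52.8, 65.1.
The total first reaches 51 DD on day 5.

day 5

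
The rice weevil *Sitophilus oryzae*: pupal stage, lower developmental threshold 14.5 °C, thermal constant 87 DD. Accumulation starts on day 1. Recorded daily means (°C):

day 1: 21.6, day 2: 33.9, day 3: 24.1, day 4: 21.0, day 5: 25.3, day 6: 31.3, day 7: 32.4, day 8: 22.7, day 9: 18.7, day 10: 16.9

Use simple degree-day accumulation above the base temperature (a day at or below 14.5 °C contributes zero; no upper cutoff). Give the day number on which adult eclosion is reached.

day 7

Daily DD above 14.5 °C: 7.1, 19.4, 9.6, 6.5, 10.8, 16.8, 17.9, 8.2, 4.2, 2.4.
Cumulative: 7.1, 26.5, 36.1, 42.6, 53.4, 70.2, 88.1, 96.3, 100.5, 102.9.
The total first reaches 87 DD on day 7.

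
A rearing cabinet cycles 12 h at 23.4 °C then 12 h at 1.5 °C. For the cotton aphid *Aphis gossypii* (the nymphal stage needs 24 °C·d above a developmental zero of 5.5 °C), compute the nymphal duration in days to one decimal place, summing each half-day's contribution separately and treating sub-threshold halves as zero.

2.7 days

Day half: max(0, 23.4 − 5.5) × 0.5 = 17.9 × 0.5 = 8.95 DD.
Night half: max(0, 1.5 − 5.5) × 0.5 = 0.0 × 0.5 = 0.00 DD.
Per 24 h: 8.95 DD/day.
Duration = 24 / 8.95 = 2.682 ≈ 2.7 days.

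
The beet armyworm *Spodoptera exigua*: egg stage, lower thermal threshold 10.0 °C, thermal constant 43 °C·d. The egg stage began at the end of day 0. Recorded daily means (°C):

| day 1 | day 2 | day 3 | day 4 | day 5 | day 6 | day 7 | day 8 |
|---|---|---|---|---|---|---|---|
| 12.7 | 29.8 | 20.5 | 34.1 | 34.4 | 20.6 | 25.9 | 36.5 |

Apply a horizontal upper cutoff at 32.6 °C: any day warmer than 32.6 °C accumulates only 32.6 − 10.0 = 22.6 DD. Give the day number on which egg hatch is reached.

day 4

Daily DD above 10.0 °C (capped at 22.6): 2.7, 19.8, 10.5, 22.6, 22.6, 10.6, 15.9, 22.6.
Cumulative: 2.7, 22.5, 33.0, 55.6, 78.2, 88.8, 104.7, 127.3.
The total first reaches 43 DD on day 4.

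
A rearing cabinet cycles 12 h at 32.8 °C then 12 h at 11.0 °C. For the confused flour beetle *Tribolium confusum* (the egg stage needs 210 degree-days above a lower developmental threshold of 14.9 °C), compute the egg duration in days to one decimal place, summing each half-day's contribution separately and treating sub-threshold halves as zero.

Day half: max(0, 32.8 − 14.9) × 0.5 = 17.9 × 0.5 = 8.95 DD.
Night half: max(0, 11.0 − 14.9) × 0.5 = 0.0 × 0.5 = 0.00 DD.
Per 24 h: 8.95 DD/day.
Duration = 210 / 8.95 = 23.464 ≈ 23.5 days.

23.5 days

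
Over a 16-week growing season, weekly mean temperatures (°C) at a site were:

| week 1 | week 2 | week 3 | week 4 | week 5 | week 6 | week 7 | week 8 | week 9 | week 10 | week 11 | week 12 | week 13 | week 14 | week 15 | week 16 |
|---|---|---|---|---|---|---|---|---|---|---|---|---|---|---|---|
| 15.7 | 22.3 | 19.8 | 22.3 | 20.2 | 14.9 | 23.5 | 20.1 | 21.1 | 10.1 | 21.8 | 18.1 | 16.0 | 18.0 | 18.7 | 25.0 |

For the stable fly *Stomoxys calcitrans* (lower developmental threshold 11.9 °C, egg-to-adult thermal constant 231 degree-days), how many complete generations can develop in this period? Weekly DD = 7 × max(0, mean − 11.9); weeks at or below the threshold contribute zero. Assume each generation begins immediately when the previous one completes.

Weekly DD (7 × max(0, T̄ − 11.9)): 26.6, 72.8, 55.3, 72.8, 58.1, 21.0, 81.2, 57.4, 64.4, 0.0, 69.3, 43.4, 28.7, 42.7, 47.6, 91.7.
Season total = 833.0 DD.
Complete generations = ⌊833.0 / 231⌋ = 3.

3 generations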